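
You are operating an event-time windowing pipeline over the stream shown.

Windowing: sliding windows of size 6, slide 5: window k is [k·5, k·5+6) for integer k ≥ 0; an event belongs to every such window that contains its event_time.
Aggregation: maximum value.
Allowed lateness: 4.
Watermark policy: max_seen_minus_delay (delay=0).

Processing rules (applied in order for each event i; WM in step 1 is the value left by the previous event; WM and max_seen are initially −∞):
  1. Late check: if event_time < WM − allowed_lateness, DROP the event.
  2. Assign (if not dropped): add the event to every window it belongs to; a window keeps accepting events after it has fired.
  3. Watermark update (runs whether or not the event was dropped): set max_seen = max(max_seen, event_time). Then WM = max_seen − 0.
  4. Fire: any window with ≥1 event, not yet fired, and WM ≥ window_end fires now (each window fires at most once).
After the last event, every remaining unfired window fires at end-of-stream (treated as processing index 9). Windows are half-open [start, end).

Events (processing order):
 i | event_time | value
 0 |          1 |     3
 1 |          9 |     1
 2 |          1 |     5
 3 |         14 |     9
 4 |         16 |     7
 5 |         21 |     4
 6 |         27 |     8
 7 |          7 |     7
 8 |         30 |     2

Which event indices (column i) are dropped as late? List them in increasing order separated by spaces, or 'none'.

2 7

i=0 t=1 v=3: → [0,6); WM=1
i=1 t=9 v=1: → [5,11); WM=9; [0,6) fires=3
i=2 t=1 v=5: DROP (t<9-4); WM=9
i=3 t=14 v=9: → [10,16); WM=14; [5,11) fires=1
i=4 t=16 v=7: → [15,21); WM=16; [10,16) fires=9
i=5 t=21 v=4: → [20,26); WM=21; [15,21) fires=7
i=6 t=27 v=8: → [25,31); WM=27; [20,26) fires=4
i=7 t=7 v=7: DROP (t<27-4); WM=27
i=8 t=30 v=2: → [30,36),[25,31); WM=30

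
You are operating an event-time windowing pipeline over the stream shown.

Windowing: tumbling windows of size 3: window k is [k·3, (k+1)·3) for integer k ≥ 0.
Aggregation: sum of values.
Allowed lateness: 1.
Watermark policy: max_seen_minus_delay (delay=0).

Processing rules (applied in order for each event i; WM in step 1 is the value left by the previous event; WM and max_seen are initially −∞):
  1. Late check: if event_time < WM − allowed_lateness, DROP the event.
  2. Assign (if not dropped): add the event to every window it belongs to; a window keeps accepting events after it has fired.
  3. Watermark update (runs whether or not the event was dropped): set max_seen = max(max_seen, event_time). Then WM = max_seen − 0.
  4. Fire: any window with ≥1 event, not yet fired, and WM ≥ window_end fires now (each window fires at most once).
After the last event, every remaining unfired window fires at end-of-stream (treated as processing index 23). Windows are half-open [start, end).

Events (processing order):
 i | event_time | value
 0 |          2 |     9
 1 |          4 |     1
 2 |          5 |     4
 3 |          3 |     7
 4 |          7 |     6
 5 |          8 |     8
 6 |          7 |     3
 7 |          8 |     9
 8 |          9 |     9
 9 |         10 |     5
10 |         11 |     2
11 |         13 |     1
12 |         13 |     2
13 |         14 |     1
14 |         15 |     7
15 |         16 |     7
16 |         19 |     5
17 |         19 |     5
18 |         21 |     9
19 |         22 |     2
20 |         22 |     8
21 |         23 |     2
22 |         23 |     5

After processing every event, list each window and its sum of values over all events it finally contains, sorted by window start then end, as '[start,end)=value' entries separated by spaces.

[0,3)=9 [3,6)=5 [6,9)=26 [9,12)=16 [12,15)=4 [15,18)=14 [18,21)=10 [21,24)=26

i=0 t=2 v=9: → [0,3); WM=2
i=1 t=4 v=1: → [3,6); WM=4; [0,3) fires=9
i=2 t=5 v=4: → [3,6); WM=5
i=3 t=3 v=7: DROP (t<5-1); WM=5
i=4 t=7 v=6: → [6,9); WM=7; [3,6) fires=5
i=5 t=8 v=8: → [6,9); WM=8
i=6 t=7 v=3: → [6,9); WM=8
i=7 t=8 v=9: → [6,9); WM=8
i=8 t=9 v=9: → [9,12); WM=9; [6,9) fires=26
i=9 t=10 v=5: → [9,12); WM=10
i=10 t=11 v=2: → [9,12); WM=11
i=11 t=13 v=1: → [12,15); WM=13; [9,12) fires=16
i=12 t=13 v=2: → [12,15); WM=13
i=13 t=14 v=1: → [12,15); WM=14
i=14 t=15 v=7: → [15,18); WM=15; [12,15) fires=4
i=15 t=16 v=7: → [15,18); WM=16
i=16 t=19 v=5: → [18,21); WM=19; [15,18) fires=14
i=17 t=19 v=5: → [18,21); WM=19
i=18 t=21 v=9: → [21,24); WM=21; [18,21) fires=10
i=19 t=22 v=2: → [21,24); WM=22
i=20 t=22 v=8: → [21,24); WM=22
i=21 t=23 v=2: → [21,24); WM=23
i=22 t=23 v=5: → [21,24); WM=23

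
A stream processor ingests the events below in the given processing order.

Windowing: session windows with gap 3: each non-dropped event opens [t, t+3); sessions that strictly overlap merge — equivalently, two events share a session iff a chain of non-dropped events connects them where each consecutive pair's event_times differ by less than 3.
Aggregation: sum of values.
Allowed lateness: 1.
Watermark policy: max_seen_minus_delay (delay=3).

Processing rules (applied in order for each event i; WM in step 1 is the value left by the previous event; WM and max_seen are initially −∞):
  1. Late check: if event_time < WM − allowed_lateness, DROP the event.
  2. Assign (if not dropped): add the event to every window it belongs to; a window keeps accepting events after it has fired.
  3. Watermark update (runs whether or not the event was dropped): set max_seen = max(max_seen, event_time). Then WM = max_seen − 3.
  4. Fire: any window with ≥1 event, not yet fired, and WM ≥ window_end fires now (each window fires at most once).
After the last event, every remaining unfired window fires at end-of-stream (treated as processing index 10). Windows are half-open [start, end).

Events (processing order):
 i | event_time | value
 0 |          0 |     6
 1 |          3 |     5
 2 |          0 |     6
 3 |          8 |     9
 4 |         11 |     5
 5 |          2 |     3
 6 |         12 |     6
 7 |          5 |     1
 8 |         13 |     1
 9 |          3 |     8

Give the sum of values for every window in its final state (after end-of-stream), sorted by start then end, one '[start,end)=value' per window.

[0,3)=12 [3,6)=5 [8,11)=9 [11,16)=12

i=0 t=0 v=6: → [0,3); WM=-3
i=1 t=3 v=5: → [3,6); WM=0
i=2 t=0 v=6: → [0,3); WM=0
i=3 t=8 v=9: → [8,11); WM=5
i=4 t=11 v=5: → [11,14); WM=8
i=5 t=2 v=3: DROP (t<8-1); WM=8
i=6 t=12 v=6: → [11,15); WM=9
i=7 t=5 v=1: DROP (t<9-1); WM=9
i=8 t=13 v=1: → [11,16); WM=10
i=9 t=3 v=8: DROP (t<10-1); WM=10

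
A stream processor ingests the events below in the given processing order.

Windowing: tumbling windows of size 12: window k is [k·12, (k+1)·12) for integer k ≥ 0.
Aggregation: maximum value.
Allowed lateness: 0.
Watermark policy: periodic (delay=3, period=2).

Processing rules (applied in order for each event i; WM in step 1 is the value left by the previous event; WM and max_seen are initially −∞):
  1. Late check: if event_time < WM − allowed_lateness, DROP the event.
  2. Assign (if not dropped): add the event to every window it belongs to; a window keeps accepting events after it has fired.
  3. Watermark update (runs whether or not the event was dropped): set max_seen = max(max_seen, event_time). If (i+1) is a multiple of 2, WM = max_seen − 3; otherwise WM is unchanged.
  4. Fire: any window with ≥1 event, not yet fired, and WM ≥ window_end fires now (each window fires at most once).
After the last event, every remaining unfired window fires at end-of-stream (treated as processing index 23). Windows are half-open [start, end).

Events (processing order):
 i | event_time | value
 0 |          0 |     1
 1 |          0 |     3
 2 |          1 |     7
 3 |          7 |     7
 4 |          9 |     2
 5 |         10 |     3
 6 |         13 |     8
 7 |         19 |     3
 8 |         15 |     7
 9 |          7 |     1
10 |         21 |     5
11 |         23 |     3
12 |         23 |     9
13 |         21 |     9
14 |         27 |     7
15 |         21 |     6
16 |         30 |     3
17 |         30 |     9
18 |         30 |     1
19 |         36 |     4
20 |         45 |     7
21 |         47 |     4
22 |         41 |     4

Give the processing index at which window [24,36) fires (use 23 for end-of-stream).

21

i=0 t=0 v=1: → [0,12); WM=−∞
i=1 t=0 v=3: → [0,12); WM=-3
i=2 t=1 v=7: → [0,12); WM=-3
i=3 t=7 v=7: → [0,12); WM=4
i=4 t=9 v=2: → [0,12); WM=4
i=5 t=10 v=3: → [0,12); WM=7
i=6 t=13 v=8: → [12,24); WM=7
i=7 t=19 v=3: → [12,24); WM=16; [0,12) fires=7
i=8 t=15 v=7: DROP (t<16-0); WM=16
i=9 t=7 v=1: DROP (t<16-0); WM=16
i=10 t=21 v=5: → [12,24); WM=16
i=11 t=23 v=3: → [12,24); WM=20
i=12 t=23 v=9: → [12,24); WM=20
i=13 t=21 v=9: → [12,24); WM=20
i=14 t=27 v=7: → [24,36); WM=20
i=15 t=21 v=6: → [12,24); WM=24; [12,24) fires=9
i=16 t=30 v=3: → [24,36); WM=24
i=17 t=30 v=9: → [24,36); WM=27
i=18 t=30 v=1: → [24,36); WM=27
i=19 t=36 v=4: → [36,48); WM=33
i=20 t=45 v=7: → [36,48); WM=33
i=21 t=47 v=4: → [36,48); WM=44; [24,36) fires=9
i=22 t=41 v=4: DROP (t<44-0); WM=44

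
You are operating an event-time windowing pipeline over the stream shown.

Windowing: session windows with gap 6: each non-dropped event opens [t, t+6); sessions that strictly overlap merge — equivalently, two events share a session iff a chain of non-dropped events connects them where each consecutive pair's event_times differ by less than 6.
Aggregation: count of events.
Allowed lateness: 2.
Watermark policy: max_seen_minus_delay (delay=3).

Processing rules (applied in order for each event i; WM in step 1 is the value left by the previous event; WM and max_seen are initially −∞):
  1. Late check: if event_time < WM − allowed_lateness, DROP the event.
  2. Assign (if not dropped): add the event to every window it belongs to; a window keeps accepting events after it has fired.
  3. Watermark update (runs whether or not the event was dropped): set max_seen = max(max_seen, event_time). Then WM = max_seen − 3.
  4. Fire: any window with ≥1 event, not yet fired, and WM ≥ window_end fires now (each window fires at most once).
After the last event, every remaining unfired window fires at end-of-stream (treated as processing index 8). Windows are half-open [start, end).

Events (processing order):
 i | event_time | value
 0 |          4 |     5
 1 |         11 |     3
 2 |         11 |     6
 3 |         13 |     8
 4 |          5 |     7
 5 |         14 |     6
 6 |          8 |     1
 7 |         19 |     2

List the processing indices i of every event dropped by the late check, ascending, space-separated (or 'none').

4 6

i=0 t=4 v=5: → [4,10); WM=1
i=1 t=11 v=3: → [11,17); WM=8
i=2 t=11 v=6: → [11,17); WM=8
i=3 t=13 v=8: → [11,19); WM=10
i=4 t=5 v=7: DROP (t<10-2); WM=10
i=5 t=14 v=6: → [11,20); WM=11
i=6 t=8 v=1: DROP (t<11-2); WM=11
i=7 t=19 v=2: → [11,25); WM=16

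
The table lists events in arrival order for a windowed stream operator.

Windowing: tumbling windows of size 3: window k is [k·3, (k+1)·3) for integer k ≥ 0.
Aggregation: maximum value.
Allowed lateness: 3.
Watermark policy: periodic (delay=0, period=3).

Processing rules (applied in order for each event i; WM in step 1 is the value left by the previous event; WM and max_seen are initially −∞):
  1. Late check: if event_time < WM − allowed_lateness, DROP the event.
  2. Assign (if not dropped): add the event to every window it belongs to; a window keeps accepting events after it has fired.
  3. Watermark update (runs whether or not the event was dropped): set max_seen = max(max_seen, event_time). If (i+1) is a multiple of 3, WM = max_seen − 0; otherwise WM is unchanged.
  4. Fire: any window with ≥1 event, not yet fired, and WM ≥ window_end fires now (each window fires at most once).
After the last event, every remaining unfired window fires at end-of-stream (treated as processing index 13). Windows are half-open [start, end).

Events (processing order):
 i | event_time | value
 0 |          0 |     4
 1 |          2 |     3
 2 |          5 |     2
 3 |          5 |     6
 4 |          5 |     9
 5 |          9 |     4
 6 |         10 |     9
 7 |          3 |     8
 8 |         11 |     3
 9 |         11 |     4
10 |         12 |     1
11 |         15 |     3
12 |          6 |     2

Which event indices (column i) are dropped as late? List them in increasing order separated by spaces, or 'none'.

i=0 t=0 v=4: → [0,3); WM=−∞
i=1 t=2 v=3: → [0,3); WM=−∞
i=2 t=5 v=2: → [3,6); WM=5; [0,3) fires=4
i=3 t=5 v=6: → [3,6); WM=5
i=4 t=5 v=9: → [3,6); WM=5
i=5 t=9 v=4: → [9,12); WM=9; [3,6) fires=9
i=6 t=10 v=9: → [9,12); WM=9
i=7 t=3 v=8: DROP (t<9-3); WM=9
i=8 t=11 v=3: → [9,12); WM=11
i=9 t=11 v=4: → [9,12); WM=11
i=10 t=12 v=1: → [12,15); WM=11
i=11 t=15 v=3: → [15,18); WM=15; [9,12) fires=9 [12,15) fires=1
i=12 t=6 v=2: DROP (t<15-3); WM=15

7 12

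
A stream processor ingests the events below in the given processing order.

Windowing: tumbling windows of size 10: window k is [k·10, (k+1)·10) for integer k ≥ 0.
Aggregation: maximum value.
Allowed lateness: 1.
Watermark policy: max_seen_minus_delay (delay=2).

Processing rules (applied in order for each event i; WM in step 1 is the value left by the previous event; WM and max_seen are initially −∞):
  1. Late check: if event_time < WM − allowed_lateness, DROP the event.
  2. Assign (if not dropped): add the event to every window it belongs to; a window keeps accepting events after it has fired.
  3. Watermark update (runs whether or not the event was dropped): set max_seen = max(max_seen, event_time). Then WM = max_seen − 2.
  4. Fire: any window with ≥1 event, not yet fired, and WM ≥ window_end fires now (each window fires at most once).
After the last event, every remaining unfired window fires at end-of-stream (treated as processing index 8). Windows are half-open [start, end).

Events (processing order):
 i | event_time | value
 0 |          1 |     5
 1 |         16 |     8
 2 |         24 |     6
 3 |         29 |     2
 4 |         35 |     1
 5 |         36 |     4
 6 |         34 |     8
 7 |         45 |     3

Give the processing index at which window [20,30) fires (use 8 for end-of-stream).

i=0 t=1 v=5: → [0,10); WM=-1
i=1 t=16 v=8: → [10,20); WM=14; [0,10) fires=5
i=2 t=24 v=6: → [20,30); WM=22; [10,20) fires=8
i=3 t=29 v=2: → [20,30); WM=27
i=4 t=35 v=1: → [30,40); WM=33; [20,30) fires=6
i=5 t=36 v=4: → [30,40); WM=34
i=6 t=34 v=8: → [30,40); WM=34
i=7 t=45 v=3: → [40,50); WM=43; [30,40) fires=8

4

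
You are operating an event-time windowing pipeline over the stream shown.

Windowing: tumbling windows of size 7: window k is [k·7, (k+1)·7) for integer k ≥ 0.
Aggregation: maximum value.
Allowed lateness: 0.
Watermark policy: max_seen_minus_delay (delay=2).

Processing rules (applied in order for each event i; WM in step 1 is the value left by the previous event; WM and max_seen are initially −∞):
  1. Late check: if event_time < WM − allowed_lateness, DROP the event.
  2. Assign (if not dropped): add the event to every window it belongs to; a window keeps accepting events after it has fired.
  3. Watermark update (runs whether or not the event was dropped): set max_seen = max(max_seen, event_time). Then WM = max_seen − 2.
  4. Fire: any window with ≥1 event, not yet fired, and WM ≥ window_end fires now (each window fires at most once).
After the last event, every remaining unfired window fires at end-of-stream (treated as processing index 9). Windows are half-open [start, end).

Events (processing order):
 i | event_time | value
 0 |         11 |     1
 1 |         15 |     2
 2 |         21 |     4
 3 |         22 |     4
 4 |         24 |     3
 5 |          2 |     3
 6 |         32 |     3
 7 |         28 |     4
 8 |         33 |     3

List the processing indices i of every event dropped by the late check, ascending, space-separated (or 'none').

i=0 t=11 v=1: → [7,14); WM=9
i=1 t=15 v=2: → [14,21); WM=13
i=2 t=21 v=4: → [21,28); WM=19; [7,14) fires=1
i=3 t=22 v=4: → [21,28); WM=20
i=4 t=24 v=3: → [21,28); WM=22; [14,21) fires=2
i=5 t=2 v=3: DROP (t<22-0); WM=22
i=6 t=32 v=3: → [28,35); WM=30; [21,28) fires=4
i=7 t=28 v=4: DROP (t<30-0); WM=30
i=8 t=33 v=3: → [28,35); WM=31

5 7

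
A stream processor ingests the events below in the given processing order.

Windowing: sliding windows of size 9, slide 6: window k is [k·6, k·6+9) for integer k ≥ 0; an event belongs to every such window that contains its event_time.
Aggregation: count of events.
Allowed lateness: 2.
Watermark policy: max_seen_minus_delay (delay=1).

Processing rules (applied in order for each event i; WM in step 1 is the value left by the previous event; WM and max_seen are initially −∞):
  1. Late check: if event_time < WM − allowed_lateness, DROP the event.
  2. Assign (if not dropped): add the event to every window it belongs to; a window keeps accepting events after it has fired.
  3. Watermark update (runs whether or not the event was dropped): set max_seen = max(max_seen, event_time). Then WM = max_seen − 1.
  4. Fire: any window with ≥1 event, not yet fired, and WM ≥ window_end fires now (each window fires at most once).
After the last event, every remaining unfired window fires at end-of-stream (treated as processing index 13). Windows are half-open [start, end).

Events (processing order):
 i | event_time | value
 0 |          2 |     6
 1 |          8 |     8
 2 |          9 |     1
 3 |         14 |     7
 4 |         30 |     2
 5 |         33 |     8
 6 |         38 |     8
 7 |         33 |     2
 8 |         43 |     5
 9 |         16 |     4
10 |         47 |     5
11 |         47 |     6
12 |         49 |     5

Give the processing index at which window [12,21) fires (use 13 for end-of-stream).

4

i=0 t=2 v=6: → [0,9); WM=1
i=1 t=8 v=8: → [6,15),[0,9); WM=7
i=2 t=9 v=1: → [6,15); WM=8
i=3 t=14 v=7: → [12,21),[6,15); WM=13; [0,9) fires=2
i=4 t=30 v=2: → [30,39),[24,33); WM=29; [6,15) fires=3 [12,21) fires=1
i=5 t=33 v=8: → [30,39); WM=32
i=6 t=38 v=8: → [36,45),[30,39); WM=37; [24,33) fires=1
i=7 t=33 v=2: DROP (t<37-2); WM=37
i=8 t=43 v=5: → [42,51),[36,45); WM=42; [30,39) fires=3
i=9 t=16 v=4: DROP (t<42-2); WM=42
i=10 t=47 v=5: → [42,51); WM=46; [36,45) fires=2
i=11 t=47 v=6: → [42,51); WM=46
i=12 t=49 v=5: → [48,57),[42,51); WM=48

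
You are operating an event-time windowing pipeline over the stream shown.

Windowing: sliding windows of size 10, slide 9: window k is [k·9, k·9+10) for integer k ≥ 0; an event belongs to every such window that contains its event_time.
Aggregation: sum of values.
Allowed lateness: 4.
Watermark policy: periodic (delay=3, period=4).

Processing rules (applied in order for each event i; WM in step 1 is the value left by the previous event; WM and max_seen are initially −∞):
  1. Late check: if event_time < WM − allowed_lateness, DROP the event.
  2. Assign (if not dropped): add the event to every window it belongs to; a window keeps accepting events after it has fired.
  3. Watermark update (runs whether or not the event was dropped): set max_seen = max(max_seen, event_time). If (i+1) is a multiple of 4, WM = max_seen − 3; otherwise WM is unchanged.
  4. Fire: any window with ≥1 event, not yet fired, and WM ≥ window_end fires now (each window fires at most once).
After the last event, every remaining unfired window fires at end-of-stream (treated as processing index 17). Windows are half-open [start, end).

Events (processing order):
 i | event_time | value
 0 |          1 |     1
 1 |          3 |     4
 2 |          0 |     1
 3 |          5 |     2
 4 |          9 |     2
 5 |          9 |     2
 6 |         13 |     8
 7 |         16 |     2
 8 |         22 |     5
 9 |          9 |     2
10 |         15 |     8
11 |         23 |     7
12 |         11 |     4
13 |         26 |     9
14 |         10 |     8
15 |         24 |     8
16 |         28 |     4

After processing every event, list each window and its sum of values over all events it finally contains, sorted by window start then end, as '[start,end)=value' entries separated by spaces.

i=0 t=1 v=1: → [0,10); WM=−∞
i=1 t=3 v=4: → [0,10); WM=−∞
i=2 t=0 v=1: → [0,10); WM=−∞
i=3 t=5 v=2: → [0,10); WM=2
i=4 t=9 v=2: → [9,19),[0,10); WM=2
i=5 t=9 v=2: → [9,19),[0,10); WM=2
i=6 t=13 v=8: → [9,19); WM=2
i=7 t=16 v=2: → [9,19); WM=13; [0,10) fires=12
i=8 t=22 v=5: → [18,28); WM=13
i=9 t=9 v=2: → [9,19),[0,10); WM=13
i=10 t=15 v=8: → [9,19); WM=13
i=11 t=23 v=7: → [18,28); WM=20; [9,19) fires=24
i=12 t=11 v=4: DROP (t<20-4); WM=20
i=13 t=26 v=9: → [18,28); WM=20
i=14 t=10 v=8: DROP (t<20-4); WM=20
i=15 t=24 v=8: → [18,28); WM=23
i=16 t=28 v=4: → [27,37); WM=23

[0,10)=14 [9,19)=24 [18,28)=29 [27,37)=4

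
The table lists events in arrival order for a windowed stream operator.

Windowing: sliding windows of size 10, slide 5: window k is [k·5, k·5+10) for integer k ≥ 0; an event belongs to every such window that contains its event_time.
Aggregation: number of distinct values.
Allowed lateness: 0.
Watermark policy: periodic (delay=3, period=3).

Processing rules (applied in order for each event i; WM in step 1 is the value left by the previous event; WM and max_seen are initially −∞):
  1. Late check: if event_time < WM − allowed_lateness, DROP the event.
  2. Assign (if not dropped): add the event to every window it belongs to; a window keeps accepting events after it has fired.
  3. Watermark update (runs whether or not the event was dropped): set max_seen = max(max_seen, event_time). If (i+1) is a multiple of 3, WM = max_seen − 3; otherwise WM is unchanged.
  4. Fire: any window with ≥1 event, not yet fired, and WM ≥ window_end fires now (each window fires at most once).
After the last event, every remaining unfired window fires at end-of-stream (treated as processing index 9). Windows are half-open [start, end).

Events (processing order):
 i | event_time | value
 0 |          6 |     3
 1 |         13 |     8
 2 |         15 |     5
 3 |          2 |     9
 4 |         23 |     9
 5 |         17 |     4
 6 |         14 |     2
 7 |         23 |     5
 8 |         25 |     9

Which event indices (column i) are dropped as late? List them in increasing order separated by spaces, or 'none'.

i=0 t=6 v=3: → [5,15),[0,10); WM=−∞
i=1 t=13 v=8: → [10,20),[5,15); WM=−∞
i=2 t=15 v=5: → [15,25),[10,20); WM=12; [0,10) fires=1
i=3 t=2 v=9: DROP (t<12-0); WM=12
i=4 t=23 v=9: → [20,30),[15,25); WM=12
i=5 t=17 v=4: → [15,25),[10,20); WM=20; [5,15) fires=2 [10,20) fires=3
i=6 t=14 v=2: DROP (t<20-0); WM=20
i=7 t=23 v=5: → [20,30),[15,25); WM=20
i=8 t=25 v=9: → [25,35),[20,30); WM=22

3 6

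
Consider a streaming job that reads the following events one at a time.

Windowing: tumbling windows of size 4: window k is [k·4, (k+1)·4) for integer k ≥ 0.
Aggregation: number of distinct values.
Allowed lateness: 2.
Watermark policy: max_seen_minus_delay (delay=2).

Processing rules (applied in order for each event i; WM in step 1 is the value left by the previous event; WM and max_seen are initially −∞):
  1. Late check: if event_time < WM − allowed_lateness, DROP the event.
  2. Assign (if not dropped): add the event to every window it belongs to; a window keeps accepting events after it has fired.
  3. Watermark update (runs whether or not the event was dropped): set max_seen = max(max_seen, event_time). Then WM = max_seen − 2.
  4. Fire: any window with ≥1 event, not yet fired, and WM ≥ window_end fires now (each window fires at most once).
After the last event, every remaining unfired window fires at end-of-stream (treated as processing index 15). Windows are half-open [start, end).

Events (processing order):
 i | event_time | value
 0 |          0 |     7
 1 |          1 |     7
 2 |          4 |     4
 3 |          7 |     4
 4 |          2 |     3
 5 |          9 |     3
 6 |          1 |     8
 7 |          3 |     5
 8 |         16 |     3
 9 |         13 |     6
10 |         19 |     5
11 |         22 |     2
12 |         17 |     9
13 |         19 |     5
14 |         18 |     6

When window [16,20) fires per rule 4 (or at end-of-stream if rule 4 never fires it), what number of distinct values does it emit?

2

i=0 t=0 v=7: → [0,4); WM=-2
i=1 t=1 v=7: → [0,4); WM=-1
i=2 t=4 v=4: → [4,8); WM=2
i=3 t=7 v=4: → [4,8); WM=5; [0,4) fires=1
i=4 t=2 v=3: DROP (t<5-2); WM=5
i=5 t=9 v=3: → [8,12); WM=7
i=6 t=1 v=8: DROP (t<7-2); WM=7
i=7 t=3 v=5: DROP (t<7-2); WM=7
i=8 t=16 v=3: → [16,20); WM=14; [4,8) fires=1 [8,12) fires=1
i=9 t=13 v=6: → [12,16); WM=14
i=10 t=19 v=5: → [16,20); WM=17; [12,16) fires=1
i=11 t=22 v=2: → [20,24); WM=20; [16,20) fires=2
i=12 t=17 v=9: DROP (t<20-2); WM=20
i=13 t=19 v=5: → [16,20); WM=20
i=14 t=18 v=6: → [16,20); WM=20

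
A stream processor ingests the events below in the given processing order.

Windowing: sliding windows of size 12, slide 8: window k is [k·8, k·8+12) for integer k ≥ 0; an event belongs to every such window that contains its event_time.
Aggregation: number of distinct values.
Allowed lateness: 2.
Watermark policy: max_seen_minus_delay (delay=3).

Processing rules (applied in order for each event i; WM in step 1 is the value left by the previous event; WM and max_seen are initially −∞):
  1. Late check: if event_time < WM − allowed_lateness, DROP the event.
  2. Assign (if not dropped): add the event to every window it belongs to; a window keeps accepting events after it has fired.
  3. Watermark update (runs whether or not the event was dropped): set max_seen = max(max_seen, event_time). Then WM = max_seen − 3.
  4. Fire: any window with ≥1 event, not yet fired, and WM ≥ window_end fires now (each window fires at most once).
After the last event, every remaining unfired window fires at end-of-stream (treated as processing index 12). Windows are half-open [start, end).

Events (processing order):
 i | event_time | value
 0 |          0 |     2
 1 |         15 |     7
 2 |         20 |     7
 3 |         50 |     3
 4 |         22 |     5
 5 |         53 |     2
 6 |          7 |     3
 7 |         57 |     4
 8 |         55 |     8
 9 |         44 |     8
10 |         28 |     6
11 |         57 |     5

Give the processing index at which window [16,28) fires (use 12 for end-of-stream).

3

i=0 t=0 v=2: → [0,12); WM=-3
i=1 t=15 v=7: → [8,20); WM=12; [0,12) fires=1
i=2 t=20 v=7: → [16,28); WM=17
i=3 t=50 v=3: → [48,60),[40,52); WM=47; [8,20) fires=1 [16,28) fires=1
i=4 t=22 v=5: DROP (t<47-2); WM=47
i=5 t=53 v=2: → [48,60); WM=50
i=6 t=7 v=3: DROP (t<50-2); WM=50
i=7 t=57 v=4: → [56,68),[48,60); WM=54; [40,52) fires=1
i=8 t=55 v=8: → [48,60); WM=54
i=9 t=44 v=8: DROP (t<54-2); WM=54
i=10 t=28 v=6: DROP (t<54-2); WM=54
i=11 t=57 v=5: → [56,68),[48,60); WM=54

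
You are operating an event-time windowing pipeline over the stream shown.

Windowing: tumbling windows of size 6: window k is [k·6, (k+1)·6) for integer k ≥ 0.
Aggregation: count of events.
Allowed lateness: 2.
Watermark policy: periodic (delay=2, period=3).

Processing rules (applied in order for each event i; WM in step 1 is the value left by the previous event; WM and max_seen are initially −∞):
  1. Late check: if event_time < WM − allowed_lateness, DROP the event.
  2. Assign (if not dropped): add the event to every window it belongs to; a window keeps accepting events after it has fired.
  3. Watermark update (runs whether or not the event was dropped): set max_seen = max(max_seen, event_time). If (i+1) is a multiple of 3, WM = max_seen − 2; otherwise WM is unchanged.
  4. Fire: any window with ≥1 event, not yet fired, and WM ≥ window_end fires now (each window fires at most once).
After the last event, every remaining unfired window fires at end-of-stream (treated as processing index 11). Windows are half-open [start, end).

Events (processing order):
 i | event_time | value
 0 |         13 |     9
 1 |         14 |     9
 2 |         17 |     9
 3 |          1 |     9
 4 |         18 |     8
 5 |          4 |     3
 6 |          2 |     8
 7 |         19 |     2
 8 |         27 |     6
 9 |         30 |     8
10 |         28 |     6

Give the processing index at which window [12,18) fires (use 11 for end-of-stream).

8

i=0 t=13 v=9: → [12,18); WM=−∞
i=1 t=14 v=9: → [12,18); WM=−∞
i=2 t=17 v=9: → [12,18); WM=15
i=3 t=1 v=9: DROP (t<15-2); WM=15
i=4 t=18 v=8: → [18,24); WM=15
i=5 t=4 v=3: DROP (t<15-2); WM=16
i=6 t=2 v=8: DROP (t<16-2); WM=16
i=7 t=19 v=2: → [18,24); WM=16
i=8 t=27 v=6: → [24,30); WM=25; [12,18) fires=3 [18,24) fires=2
i=9 t=30 v=8: → [30,36); WM=25
i=10 t=28 v=6: → [24,30); WM=25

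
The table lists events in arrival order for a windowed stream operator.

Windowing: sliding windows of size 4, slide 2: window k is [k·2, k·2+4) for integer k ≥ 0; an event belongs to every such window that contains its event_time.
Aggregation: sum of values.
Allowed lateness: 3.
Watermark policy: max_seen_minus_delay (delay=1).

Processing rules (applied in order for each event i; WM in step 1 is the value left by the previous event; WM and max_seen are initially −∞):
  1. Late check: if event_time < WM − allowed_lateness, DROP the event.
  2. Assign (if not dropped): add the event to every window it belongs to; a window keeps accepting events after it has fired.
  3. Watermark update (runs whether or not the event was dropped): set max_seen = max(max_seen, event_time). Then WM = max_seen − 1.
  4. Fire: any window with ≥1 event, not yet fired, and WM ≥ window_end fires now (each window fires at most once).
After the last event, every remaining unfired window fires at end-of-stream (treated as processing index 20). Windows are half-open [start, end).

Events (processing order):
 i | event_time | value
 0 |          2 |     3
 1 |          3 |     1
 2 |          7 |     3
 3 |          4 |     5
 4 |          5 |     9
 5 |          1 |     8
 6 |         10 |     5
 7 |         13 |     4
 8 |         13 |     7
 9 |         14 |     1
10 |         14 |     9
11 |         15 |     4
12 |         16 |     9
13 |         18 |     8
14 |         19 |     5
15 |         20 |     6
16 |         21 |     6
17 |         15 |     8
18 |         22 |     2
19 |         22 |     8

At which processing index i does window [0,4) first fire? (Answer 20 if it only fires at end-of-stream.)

2

i=0 t=2 v=3: → [2,6),[0,4); WM=1
i=1 t=3 v=1: → [2,6),[0,4); WM=2
i=2 t=7 v=3: → [6,10),[4,8); WM=6; [0,4) fires=4 [2,6) fires=4
i=3 t=4 v=5: → [4,8),[2,6); WM=6
i=4 t=5 v=9: → [4,8),[2,6); WM=6
i=5 t=1 v=8: DROP (t<6-3); WM=6
i=6 t=10 v=5: → [10,14),[8,12); WM=9; [4,8) fires=17
i=7 t=13 v=4: → [12,16),[10,14); WM=12; [6,10) fires=3 [8,12) fires=5
i=8 t=13 v=7: → [12,16),[10,14); WM=12
i=9 t=14 v=1: → [14,18),[12,16); WM=13
i=10 t=14 v=9: → [14,18),[12,16); WM=13
i=11 t=15 v=4: → [14,18),[12,16); WM=14; [10,14) fires=16
i=12 t=16 v=9: → [16,20),[14,18); WM=15
i=13 t=18 v=8: → [18,22),[16,20); WM=17; [12,16) fires=25
i=14 t=19 v=5: → [18,22),[16,20); WM=18; [14,18) fires=23
i=15 t=20 v=6: → [20,24),[18,22); WM=19
i=16 t=21 v=6: → [20,24),[18,22); WM=20; [16,20) fires=22
i=17 t=15 v=8: DROP (t<20-3); WM=20
i=18 t=22 v=2: → [22,26),[20,24); WM=21
i=19 t=22 v=8: → [22,26),[20,24); WM=21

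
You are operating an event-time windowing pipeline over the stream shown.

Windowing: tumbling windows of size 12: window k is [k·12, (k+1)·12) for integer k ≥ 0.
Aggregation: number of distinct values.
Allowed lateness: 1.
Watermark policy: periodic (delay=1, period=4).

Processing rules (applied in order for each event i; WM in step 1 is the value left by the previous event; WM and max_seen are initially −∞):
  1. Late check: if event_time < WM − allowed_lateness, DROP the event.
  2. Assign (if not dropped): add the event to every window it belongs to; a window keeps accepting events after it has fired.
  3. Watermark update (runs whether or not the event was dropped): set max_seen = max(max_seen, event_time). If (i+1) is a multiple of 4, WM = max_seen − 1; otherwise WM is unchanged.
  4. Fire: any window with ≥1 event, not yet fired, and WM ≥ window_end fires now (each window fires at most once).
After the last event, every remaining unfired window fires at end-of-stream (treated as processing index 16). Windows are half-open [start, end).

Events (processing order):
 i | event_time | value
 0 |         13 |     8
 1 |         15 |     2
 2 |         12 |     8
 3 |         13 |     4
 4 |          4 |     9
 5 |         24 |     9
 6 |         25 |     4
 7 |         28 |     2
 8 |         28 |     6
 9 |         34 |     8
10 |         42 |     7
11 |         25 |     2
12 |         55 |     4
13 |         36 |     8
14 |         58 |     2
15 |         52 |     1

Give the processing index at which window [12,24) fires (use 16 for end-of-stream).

7

i=0 t=13 v=8: → [12,24); WM=−∞
i=1 t=15 v=2: → [12,24); WM=−∞
i=2 t=12 v=8: → [12,24); WM=−∞
i=3 t=13 v=4: → [12,24); WM=14
i=4 t=4 v=9: DROP (t<14-1); WM=14
i=5 t=24 v=9: → [24,36); WM=14
i=6 t=25 v=4: → [24,36); WM=14
i=7 t=28 v=2: → [24,36); WM=27; [12,24) fires=3
i=8 t=28 v=6: → [24,36); WM=27
i=9 t=34 v=8: → [24,36); WM=27
i=10 t=42 v=7: → [36,48); WM=27
i=11 t=25 v=2: DROP (t<27-1); WM=41; [24,36) fires=5
i=12 t=55 v=4: → [48,60); WM=41
i=13 t=36 v=8: DROP (t<41-1); WM=41
i=14 t=58 v=2: → [48,60); WM=41
i=15 t=52 v=1: → [48,60); WM=57; [36,48) fires=1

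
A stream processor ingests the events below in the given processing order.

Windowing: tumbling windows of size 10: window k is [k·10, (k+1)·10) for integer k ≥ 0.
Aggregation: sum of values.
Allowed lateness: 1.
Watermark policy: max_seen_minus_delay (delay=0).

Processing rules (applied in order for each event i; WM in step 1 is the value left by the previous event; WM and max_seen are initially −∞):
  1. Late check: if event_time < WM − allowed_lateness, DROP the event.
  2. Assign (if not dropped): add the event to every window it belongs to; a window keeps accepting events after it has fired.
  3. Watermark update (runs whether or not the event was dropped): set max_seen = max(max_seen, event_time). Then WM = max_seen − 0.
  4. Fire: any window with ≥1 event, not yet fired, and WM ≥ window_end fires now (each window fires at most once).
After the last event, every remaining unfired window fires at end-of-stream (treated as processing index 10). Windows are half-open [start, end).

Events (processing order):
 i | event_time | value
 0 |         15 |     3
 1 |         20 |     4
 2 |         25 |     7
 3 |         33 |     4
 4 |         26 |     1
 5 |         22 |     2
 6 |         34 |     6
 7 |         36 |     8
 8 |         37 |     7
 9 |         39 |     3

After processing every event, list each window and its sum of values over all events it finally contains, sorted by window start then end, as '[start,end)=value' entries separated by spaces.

[10,20)=3 [20,30)=11 [30,40)=28

i=0 t=15 v=3: → [10,20); WM=15
i=1 t=20 v=4: → [20,30); WM=20; [10,20) fires=3
i=2 t=25 v=7: → [20,30); WM=25
i=3 t=33 v=4: → [30,40); WM=33; [20,30) fires=11
i=4 t=26 v=1: DROP (t<33-1); WM=33
i=5 t=22 v=2: DROP (t<33-1); WM=33
i=6 t=34 v=6: → [30,40); WM=34
i=7 t=36 v=8: → [30,40); WM=36
i=8 t=37 v=7: → [30,40); WM=37
i=9 t=39 v=3: → [30,40); WM=39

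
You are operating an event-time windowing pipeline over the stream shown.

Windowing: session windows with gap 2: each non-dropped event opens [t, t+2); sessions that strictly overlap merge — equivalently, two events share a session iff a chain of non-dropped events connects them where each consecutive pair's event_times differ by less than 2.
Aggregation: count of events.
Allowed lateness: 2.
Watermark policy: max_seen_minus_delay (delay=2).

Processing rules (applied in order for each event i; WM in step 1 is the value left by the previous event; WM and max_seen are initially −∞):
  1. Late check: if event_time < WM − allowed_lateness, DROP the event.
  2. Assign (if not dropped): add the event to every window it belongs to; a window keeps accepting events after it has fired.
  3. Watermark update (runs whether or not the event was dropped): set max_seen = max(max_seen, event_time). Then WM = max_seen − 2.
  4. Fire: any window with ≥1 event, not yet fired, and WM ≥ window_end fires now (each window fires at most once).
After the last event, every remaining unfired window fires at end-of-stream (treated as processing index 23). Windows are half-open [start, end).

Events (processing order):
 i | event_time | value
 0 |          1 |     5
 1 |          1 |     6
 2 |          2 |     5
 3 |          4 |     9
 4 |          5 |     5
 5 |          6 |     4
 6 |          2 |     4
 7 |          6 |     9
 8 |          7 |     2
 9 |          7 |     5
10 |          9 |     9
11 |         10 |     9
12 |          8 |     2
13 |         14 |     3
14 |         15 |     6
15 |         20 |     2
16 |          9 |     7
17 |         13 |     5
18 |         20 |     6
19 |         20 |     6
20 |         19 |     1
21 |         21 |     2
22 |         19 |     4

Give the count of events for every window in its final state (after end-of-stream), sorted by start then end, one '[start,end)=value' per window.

i=0 t=1 v=5: → [1,3); WM=-1
i=1 t=1 v=6: → [1,3); WM=-1
i=2 t=2 v=5: → [1,4); WM=0
i=3 t=4 v=9: → [4,6); WM=2
i=4 t=5 v=5: → [4,7); WM=3
i=5 t=6 v=4: → [4,8); WM=4
i=6 t=2 v=4: → [1,4); WM=4
i=7 t=6 v=9: → [4,8); WM=4
i=8 t=7 v=2: → [4,9); WM=5
i=9 t=7 v=5: → [4,9); WM=5
i=10 t=9 v=9: → [9,11); WM=7
i=11 t=10 v=9: → [9,12); WM=8
i=12 t=8 v=2: → [4,12); WM=8
i=13 t=14 v=3: → [14,16); WM=12
i=14 t=15 v=6: → [14,17); WM=13
i=15 t=20 v=2: → [20,22); WM=18
i=16 t=9 v=7: DROP (t<18-2); WM=18
i=17 t=13 v=5: DROP (t<18-2); WM=18
i=18 t=20 v=6: → [20,22); WM=18
i=19 t=20 v=6: → [20,22); WM=18
i=20 t=19 v=1: → [19,22); WM=18
i=21 t=21 v=2: → [19,23); WM=19
i=22 t=19 v=4: → [19,23); WM=19

[1,4)=4 [4,12)=9 [14,17)=2 [19,23)=6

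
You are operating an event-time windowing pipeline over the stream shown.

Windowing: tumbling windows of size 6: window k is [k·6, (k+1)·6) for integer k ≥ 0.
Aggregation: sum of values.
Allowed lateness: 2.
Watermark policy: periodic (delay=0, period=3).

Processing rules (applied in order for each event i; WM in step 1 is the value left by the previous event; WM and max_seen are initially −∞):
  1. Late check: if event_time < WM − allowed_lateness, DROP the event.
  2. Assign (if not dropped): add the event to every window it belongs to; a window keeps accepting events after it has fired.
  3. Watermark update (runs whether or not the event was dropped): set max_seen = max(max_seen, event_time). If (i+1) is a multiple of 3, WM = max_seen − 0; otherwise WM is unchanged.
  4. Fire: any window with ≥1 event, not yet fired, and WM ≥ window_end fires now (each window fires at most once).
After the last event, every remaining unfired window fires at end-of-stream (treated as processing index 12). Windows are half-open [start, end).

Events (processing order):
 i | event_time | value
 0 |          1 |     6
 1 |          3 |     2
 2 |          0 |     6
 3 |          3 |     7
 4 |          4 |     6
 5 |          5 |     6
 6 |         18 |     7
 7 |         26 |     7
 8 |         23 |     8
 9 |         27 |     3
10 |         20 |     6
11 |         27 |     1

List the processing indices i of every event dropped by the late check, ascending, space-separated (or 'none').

10

i=0 t=1 v=6: → [0,6); WM=−∞
i=1 t=3 v=2: → [0,6); WM=−∞
i=2 t=0 v=6: → [0,6); WM=3
i=3 t=3 v=7: → [0,6); WM=3
i=4 t=4 v=6: → [0,6); WM=3
i=5 t=5 v=6: → [0,6); WM=5
i=6 t=18 v=7: → [18,24); WM=5
i=7 t=26 v=7: → [24,30); WM=5
i=8 t=23 v=8: → [18,24); WM=26; [0,6) fires=33 [18,24) fires=15
i=9 t=27 v=3: → [24,30); WM=26
i=10 t=20 v=6: DROP (t<26-2); WM=26
i=11 t=27 v=1: → [24,30); WM=27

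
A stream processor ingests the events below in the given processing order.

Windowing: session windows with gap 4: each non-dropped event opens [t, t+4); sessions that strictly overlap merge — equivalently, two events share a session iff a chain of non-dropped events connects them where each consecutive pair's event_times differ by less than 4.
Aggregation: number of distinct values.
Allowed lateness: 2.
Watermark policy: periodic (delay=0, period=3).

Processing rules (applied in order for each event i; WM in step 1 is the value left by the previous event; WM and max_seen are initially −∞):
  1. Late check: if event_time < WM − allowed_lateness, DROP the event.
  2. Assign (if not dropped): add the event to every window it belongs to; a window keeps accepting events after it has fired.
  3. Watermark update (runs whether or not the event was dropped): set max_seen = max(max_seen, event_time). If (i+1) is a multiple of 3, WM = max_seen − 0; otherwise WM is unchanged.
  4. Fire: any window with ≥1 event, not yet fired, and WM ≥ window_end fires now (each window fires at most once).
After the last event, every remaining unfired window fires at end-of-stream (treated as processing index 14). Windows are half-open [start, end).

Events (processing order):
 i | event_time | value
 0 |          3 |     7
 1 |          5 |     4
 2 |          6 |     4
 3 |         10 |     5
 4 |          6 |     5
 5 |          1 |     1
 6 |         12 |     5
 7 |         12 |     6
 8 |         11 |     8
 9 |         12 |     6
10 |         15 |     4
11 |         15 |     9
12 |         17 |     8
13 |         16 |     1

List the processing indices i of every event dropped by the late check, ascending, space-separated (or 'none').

i=0 t=3 v=7: → [3,7); WM=−∞
i=1 t=5 v=4: → [3,9); WM=−∞
i=2 t=6 v=4: → [3,10); WM=6
i=3 t=10 v=5: → [10,14); WM=6
i=4 t=6 v=5: → [3,10); WM=6
i=5 t=1 v=1: DROP (t<6-2); WM=10
i=6 t=12 v=5: → [10,16); WM=10
i=7 t=12 v=6: → [10,16); WM=10
i=8 t=11 v=8: → [10,16); WM=12
i=9 t=12 v=6: → [10,16); WM=12
i=10 t=15 v=4: → [10,19); WM=12
i=11 t=15 v=9: → [10,19); WM=15
i=12 t=17 v=8: → [10,21); WM=15
i=13 t=16 v=1: → [10,21); WM=15

5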